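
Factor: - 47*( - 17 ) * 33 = 3^1*11^1*17^1*47^1 = 26367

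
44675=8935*5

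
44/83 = 44/83 = 0.53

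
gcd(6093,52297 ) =1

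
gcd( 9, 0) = 9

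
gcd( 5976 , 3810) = 6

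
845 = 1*845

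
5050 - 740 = 4310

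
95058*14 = 1330812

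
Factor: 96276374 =2^1*48138187^1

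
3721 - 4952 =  - 1231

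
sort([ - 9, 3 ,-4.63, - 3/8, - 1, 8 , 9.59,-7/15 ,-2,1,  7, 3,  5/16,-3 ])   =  [-9,  -  4.63, - 3, - 2,-1,  -  7/15, - 3/8, 5/16,1,3, 3, 7,8,  9.59]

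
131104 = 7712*17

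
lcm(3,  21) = 21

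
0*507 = 0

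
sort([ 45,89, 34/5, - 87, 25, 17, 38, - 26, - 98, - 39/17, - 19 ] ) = [ - 98 , - 87 , - 26,-19, - 39/17, 34/5,17,25,38,45,89]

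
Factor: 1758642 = 2^1*3^1*293107^1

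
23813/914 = 23813/914 = 26.05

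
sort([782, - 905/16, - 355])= [ - 355, - 905/16, 782 ]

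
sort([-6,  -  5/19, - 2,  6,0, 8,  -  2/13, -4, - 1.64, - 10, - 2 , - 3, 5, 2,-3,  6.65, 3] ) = [-10, - 6,-4, - 3 , - 3, - 2,-2, - 1.64, - 5/19,- 2/13,  0, 2, 3, 5,6 , 6.65,  8] 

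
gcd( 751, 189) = 1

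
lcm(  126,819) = 1638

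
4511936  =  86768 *52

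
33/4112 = 33/4112 =0.01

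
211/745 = 211/745 = 0.28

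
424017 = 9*47113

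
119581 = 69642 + 49939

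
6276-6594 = - 318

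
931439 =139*6701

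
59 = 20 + 39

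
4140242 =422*9811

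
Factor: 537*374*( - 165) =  - 33138270 = -2^1 * 3^2* 5^1* 11^2*17^1 *179^1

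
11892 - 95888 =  - 83996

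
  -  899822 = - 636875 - 262947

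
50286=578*87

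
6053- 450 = 5603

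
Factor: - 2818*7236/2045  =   - 20391048/2045 = - 2^3*3^3*5^( - 1 ) *67^1*409^( - 1)*1409^1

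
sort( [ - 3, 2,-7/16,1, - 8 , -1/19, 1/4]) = [ - 8, - 3, - 7/16, - 1/19,1/4, 1,2 ]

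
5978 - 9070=-3092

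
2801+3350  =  6151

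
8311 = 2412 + 5899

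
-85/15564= - 1 + 15479/15564= -0.01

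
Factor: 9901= 9901^1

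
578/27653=578/27653  =  0.02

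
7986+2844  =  10830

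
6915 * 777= 5372955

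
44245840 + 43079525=87325365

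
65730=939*70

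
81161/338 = 240 + 41/338 = 240.12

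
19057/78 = 19057/78 = 244.32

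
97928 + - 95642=2286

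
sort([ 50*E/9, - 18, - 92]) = [- 92, - 18,  50*E/9]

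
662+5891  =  6553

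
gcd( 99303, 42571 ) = 1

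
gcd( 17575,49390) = 5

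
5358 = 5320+38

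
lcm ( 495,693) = 3465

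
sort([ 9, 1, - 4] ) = [ - 4, 1, 9] 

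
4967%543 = 80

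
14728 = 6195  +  8533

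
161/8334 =161/8334=0.02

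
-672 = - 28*24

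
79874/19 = 4203 + 17/19 = 4203.89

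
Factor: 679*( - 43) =- 7^1*43^1*97^1  =  - 29197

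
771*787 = 606777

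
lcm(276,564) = 12972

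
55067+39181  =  94248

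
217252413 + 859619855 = 1076872268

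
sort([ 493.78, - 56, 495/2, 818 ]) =[ - 56,495/2, 493.78,818]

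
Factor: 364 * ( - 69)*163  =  - 4093908= - 2^2 * 3^1 * 7^1*13^1*23^1*163^1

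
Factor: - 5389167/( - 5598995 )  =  3^1*5^(  -  1 )*7^2*61^1*601^1*1119799^( -1 )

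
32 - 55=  - 23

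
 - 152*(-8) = 1216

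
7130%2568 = 1994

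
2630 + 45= 2675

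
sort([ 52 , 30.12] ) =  [ 30.12,52 ] 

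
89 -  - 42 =131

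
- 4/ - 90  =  2/45  =  0.04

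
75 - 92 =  - 17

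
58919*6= 353514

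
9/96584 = 9/96584 = 0.00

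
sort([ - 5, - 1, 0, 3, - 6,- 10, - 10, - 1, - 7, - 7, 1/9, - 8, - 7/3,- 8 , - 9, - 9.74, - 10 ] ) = [ - 10, - 10, - 10, - 9.74, - 9, - 8, - 8, - 7, - 7 , - 6, - 5, - 7/3, - 1,  -  1, 0,1/9 , 3] 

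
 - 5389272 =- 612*8806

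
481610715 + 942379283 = 1423989998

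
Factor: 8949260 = 2^2*5^1* 447463^1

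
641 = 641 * 1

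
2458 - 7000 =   -  4542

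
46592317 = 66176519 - 19584202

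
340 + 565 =905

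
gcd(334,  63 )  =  1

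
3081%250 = 81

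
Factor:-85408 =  - 2^5*17^1*157^1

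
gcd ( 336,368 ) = 16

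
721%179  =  5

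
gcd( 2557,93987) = 1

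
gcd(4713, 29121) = 3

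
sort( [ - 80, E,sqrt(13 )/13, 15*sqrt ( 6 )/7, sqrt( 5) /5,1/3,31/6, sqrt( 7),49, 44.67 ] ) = [ - 80, sqrt(13)/13, 1/3, sqrt(5)/5, sqrt( 7), E, 31/6, 15*sqrt(6)/7, 44.67, 49 ]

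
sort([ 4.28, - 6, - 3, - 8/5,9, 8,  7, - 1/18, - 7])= [ - 7,-6, - 3, - 8/5, - 1/18,4.28,7, 8,9 ]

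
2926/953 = 2926/953=3.07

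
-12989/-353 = 36  +  281/353 = 36.80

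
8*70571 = 564568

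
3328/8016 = 208/501 = 0.42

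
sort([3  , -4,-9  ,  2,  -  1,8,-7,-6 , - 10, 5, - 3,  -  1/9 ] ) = [ - 10, - 9,-7, - 6,-4, - 3  , - 1, - 1/9,2,  3,5, 8 ] 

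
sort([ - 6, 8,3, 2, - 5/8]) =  [ - 6,-5/8, 2, 3, 8]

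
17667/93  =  5889/31 = 189.97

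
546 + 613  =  1159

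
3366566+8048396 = 11414962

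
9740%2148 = 1148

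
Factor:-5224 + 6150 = 2^1*463^1 = 926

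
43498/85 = 511 + 63/85 = 511.74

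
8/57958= 4/28979 = 0.00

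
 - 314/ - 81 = 3 + 71/81 = 3.88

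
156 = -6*(  -  26) 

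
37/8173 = 37/8173 = 0.00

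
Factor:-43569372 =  - 2^2*3^1*7^1*11^1*61^1*773^1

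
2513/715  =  3 + 368/715 = 3.51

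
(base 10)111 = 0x6f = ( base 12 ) 93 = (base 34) 39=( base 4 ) 1233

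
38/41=38/41=0.93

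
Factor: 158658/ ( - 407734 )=- 3^1*31^1*239^ (-1 )=- 93/239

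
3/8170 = 3/8170 =0.00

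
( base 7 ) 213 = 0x6c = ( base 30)3I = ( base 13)84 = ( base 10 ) 108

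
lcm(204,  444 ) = 7548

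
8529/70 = 8529/70=121.84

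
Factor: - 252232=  - 2^3 * 41^1*769^1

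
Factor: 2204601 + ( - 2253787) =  - 2^1* 24593^1 = - 49186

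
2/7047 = 2/7047 = 0.00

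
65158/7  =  9308 + 2/7 = 9308.29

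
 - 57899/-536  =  108 + 11/536=108.02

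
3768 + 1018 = 4786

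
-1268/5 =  - 254 + 2/5= - 253.60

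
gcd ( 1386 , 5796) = 126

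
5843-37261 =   -  31418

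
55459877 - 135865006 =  - 80405129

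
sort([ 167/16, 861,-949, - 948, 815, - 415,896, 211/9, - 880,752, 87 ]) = [-949 , - 948, - 880, - 415, 167/16,211/9, 87,752, 815,861, 896 ] 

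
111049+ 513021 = 624070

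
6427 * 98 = 629846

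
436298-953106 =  - 516808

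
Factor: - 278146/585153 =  - 2^1*3^(-2 ) * 11^1*47^1*79^(  -  1)*269^1*823^(- 1)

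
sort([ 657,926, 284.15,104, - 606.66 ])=[ - 606.66,  104, 284.15,  657 , 926]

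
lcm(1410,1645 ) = 9870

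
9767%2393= 195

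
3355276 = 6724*499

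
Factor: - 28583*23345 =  - 667270135 = -  5^1*7^1*23^1 *29^1*101^1 * 283^1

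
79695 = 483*165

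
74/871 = 74/871  =  0.08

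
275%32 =19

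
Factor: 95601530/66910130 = 7^( - 1)*17^ ( - 1 )*59^(  -  1)*73^1*173^1*757^1*953^( - 1)=9560153/6691013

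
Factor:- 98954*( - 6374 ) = 630732796 = 2^2*3187^1*49477^1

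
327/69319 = 327/69319 = 0.00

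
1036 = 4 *259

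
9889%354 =331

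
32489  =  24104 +8385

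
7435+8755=16190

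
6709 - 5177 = 1532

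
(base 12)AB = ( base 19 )6h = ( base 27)4n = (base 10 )131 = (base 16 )83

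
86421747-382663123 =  - 296241376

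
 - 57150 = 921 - 58071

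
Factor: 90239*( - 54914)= - 2^1 * 27457^1*90239^1 = - 4955384446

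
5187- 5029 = 158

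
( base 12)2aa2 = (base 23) 9B4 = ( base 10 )5018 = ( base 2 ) 1001110011010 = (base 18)f8e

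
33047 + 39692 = 72739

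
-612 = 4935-5547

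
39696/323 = 39696/323 = 122.90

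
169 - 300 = - 131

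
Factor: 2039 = 2039^1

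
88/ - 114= -44/57 = - 0.77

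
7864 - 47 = 7817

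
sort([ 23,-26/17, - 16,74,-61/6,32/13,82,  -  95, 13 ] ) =[ - 95,  -  16,  -  61/6,  -  26/17 , 32/13,  13, 23, 74,82 ]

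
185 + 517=702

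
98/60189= 98/60189 =0.00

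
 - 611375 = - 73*8375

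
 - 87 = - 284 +197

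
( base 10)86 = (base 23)3H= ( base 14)62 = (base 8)126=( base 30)2q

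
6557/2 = 3278 + 1/2= 3278.50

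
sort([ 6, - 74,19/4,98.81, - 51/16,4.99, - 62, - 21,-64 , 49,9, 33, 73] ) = [ - 74, - 64, - 62,-21, - 51/16,19/4,4.99,6 , 9,33, 49 , 73 , 98.81]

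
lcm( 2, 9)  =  18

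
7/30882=7/30882 = 0.00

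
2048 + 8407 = 10455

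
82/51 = 82/51= 1.61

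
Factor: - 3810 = -2^1*3^1*5^1*127^1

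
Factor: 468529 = 71^1*6599^1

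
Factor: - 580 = -2^2*5^1*29^1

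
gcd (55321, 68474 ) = 7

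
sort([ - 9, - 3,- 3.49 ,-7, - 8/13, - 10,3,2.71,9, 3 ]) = [ - 10, - 9, - 7, - 3.49,-3,-8/13, 2.71,3,3,9 ]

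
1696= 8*212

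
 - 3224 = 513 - 3737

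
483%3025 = 483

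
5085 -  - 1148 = 6233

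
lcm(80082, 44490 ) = 400410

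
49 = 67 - 18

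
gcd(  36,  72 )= 36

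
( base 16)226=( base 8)1046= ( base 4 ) 20212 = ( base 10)550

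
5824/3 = 5824/3 = 1941.33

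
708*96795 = 68530860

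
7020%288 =108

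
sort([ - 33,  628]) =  [  -  33,628 ]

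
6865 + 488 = 7353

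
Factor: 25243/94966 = 2^( - 1)  *103^( - 1 )*461^( - 1 ) * 25243^1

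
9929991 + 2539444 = 12469435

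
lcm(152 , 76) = 152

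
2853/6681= 951/2227= 0.43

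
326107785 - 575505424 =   -  249397639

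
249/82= 3 + 3/82 = 3.04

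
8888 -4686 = 4202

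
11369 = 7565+3804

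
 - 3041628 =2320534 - 5362162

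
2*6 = 12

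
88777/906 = 88777/906= 97.99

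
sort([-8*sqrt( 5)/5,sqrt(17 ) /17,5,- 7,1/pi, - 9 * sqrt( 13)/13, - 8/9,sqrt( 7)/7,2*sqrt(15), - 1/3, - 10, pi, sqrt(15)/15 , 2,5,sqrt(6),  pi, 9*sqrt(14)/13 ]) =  [- 10, - 7, - 8*sqrt(5 )/5, - 9*sqrt( 13)/13, - 8/9,- 1/3, sqrt ( 17 )/17 , sqrt( 15) /15,1/pi, sqrt(7 ) /7,2,sqrt(6),9*sqrt(14) /13,pi,pi,  5, 5, 2*sqrt( 15)]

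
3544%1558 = 428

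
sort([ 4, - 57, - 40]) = [  -  57,-40, 4] 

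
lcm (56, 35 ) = 280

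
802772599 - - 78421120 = 881193719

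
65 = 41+24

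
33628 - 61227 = -27599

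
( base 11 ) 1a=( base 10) 21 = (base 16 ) 15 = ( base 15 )16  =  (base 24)l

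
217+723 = 940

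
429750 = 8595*50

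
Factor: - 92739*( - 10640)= 986742960 = 2^4*3^1*5^1*7^1*19^2*1627^1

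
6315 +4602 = 10917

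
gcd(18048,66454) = 2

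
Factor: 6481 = 6481^1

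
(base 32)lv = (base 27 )q1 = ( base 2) 1010111111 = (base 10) 703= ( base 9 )861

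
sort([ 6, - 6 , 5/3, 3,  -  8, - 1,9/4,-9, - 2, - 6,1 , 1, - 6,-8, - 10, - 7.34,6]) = [ - 10, - 9, - 8,-8, - 7.34, - 6, - 6,- 6,-2, - 1, 1,1,5/3, 9/4,3,6, 6] 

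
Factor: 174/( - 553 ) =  - 2^1*3^1*7^( - 1)*29^1*79^ ( -1)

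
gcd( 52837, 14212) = 1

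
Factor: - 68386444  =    -  2^2*7^1*17^1*143669^1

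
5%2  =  1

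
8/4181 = 8/4181  =  0.00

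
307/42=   307/42 = 7.31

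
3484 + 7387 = 10871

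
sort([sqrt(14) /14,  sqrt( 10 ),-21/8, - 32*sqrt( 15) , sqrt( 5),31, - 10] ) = [ - 32*sqrt(15), - 10 , - 21/8, sqrt( 14) /14,sqrt( 5 ), sqrt(10),31 ] 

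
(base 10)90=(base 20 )4A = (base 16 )5A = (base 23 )3L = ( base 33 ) 2o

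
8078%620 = 18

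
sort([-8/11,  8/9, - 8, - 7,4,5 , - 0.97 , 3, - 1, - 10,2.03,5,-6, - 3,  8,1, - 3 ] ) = [ - 10, - 8, - 7,-6, - 3, - 3, - 1, - 0.97, - 8/11,8/9, 1,2.03,  3, 4, 5 , 5 , 8]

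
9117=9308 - 191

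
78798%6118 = 5382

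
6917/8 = 6917/8 = 864.62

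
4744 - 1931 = 2813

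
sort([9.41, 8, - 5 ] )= [ - 5, 8, 9.41]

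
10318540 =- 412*(-25045)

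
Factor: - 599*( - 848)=2^4*53^1*599^1 = 507952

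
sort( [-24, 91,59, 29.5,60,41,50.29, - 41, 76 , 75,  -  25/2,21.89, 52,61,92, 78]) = [-41 , - 24, - 25/2,21.89,29.5,  41,50.29,52,59, 60,61, 75,76,78,91,  92] 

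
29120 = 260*112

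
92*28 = 2576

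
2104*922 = 1939888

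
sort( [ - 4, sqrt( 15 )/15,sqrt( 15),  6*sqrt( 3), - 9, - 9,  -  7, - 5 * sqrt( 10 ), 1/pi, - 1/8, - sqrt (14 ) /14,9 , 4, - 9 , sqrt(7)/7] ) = [ - 5*sqrt(10 ), - 9,-9,-9,- 7, - 4, - sqrt( 14 ) /14, - 1/8, sqrt (15 )/15, 1/pi, sqrt (7 )/7, sqrt(15),4, 9,  6*sqrt( 3) ]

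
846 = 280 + 566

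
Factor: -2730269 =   -  311^1*8779^1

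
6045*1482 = 8958690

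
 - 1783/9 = -199 + 8/9 = - 198.11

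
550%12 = 10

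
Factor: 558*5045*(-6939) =-19534048290 = -2^1*3^5*5^1*31^1*257^1*1009^1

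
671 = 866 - 195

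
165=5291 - 5126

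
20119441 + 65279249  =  85398690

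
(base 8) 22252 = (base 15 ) 2bab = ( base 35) 7N6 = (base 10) 9386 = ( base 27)cnh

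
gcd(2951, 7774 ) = 13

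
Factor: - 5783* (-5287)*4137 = 3^1*7^1 * 17^1 * 197^1*311^1*5783^1 = 126487620777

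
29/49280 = 29/49280 = 0.00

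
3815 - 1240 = 2575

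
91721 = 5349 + 86372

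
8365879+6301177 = 14667056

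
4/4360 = 1/1090 = 0.00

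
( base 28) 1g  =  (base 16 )2c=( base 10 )44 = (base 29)1f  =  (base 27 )1h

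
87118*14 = 1219652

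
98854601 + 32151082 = 131005683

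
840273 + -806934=33339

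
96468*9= 868212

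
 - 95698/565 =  - 170 + 352/565 = - 169.38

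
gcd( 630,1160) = 10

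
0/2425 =0 = 0.00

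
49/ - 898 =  - 1 + 849/898= - 0.05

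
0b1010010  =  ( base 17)4E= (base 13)64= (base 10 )82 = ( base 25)37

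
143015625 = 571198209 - 428182584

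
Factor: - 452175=  -  3^1*5^2*6029^1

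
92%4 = 0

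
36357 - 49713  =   - 13356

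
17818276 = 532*33493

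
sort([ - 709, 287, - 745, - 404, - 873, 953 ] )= [ - 873, - 745, - 709 ,- 404,  287, 953] 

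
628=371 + 257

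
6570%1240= 370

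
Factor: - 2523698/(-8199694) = 1261849/4099847 = 23^1*83^1*227^( - 1)*661^1*18061^ ( - 1)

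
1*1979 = 1979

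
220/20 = 11 = 11.00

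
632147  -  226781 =405366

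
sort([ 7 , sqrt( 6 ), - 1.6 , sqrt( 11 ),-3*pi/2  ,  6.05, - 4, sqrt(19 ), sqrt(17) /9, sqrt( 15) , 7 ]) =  [ - 3*pi/2, - 4, - 1.6, sqrt( 17 )/9, sqrt( 6),sqrt( 11), sqrt( 15 ),sqrt ( 19 ), 6.05, 7, 7 ]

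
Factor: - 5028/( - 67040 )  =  2^( - 3) *3^1*5^( - 1) =3/40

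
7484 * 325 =2432300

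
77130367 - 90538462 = -13408095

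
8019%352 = 275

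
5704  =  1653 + 4051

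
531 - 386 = 145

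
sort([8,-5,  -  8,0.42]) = [ - 8,-5,0.42,8]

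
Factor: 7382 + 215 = 71^1 *107^1=7597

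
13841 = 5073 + 8768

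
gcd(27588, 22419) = 3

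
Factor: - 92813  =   - 7^1*13259^1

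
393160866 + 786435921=1179596787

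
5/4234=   5/4234 = 0.00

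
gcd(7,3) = 1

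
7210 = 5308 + 1902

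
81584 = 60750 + 20834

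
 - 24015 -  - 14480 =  - 9535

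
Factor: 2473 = 2473^1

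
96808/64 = 12101/8 = 1512.62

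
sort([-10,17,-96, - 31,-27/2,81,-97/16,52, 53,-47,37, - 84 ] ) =[ - 96,-84,-47, - 31, - 27/2, - 10, - 97/16, 17,37,52,53,81]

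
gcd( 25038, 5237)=1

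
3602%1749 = 104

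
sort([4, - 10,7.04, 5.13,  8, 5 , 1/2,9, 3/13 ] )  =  [-10, 3/13,1/2, 4, 5, 5.13, 7.04 , 8, 9]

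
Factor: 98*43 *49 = 2^1*7^4*43^1 = 206486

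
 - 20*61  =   - 1220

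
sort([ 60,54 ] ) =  [54,60 ] 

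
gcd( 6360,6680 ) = 40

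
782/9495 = 782/9495 = 0.08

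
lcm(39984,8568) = 119952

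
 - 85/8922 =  - 85/8922=-  0.01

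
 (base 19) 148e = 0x2115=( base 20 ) 1139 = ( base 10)8469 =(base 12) 4A99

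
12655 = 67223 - 54568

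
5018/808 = 6 + 85/404  =  6.21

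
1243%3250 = 1243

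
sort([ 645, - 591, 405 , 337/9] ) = [- 591,337/9,405, 645]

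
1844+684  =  2528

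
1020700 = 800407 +220293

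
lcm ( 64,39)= 2496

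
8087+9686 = 17773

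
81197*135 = 10961595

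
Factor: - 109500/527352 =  - 2^( - 1 )* 5^3*7^( - 1)* 43^ (-1) = - 125/602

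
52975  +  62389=115364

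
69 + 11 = 80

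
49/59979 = 49/59979 = 0.00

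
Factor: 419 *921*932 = 2^2 * 3^1*233^1*307^1 * 419^1=359657868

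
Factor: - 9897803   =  - 19^1*53^1*9829^1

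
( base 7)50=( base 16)23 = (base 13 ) 29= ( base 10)35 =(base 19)1G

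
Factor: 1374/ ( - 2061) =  -2/3 = - 2^1 * 3^( - 1)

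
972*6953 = 6758316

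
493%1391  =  493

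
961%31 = 0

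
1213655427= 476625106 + 737030321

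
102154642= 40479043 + 61675599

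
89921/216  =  416 + 65/216  =  416.30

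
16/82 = 8/41 = 0.20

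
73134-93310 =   -  20176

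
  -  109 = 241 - 350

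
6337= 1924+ 4413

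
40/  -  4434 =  - 1 + 2197/2217 = - 0.01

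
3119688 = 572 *5454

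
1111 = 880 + 231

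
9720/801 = 12  +  12/89 = 12.13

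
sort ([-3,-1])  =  [-3,  -  1] 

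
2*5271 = 10542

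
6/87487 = 6/87487 = 0.00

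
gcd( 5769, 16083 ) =9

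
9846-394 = 9452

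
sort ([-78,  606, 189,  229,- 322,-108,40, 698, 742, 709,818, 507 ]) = [ -322,-108, - 78, 40,189,229 , 507, 606,698, 709,742, 818 ] 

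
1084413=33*32861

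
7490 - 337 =7153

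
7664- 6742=922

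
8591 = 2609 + 5982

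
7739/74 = 104+43/74 = 104.58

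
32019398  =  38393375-6373977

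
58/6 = 29/3 = 9.67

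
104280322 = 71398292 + 32882030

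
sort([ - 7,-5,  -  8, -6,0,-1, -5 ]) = [  -  8, - 7 , - 6,-5,-5, -1,  0]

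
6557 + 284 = 6841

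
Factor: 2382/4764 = 1/2 = 2^(- 1)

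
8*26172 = 209376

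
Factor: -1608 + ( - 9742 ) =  - 2^1*5^2*227^1=- 11350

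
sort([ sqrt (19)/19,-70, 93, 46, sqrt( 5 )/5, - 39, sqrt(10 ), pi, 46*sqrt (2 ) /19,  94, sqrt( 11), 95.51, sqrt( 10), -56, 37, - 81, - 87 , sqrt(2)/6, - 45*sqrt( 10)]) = [-45*sqrt( 10), - 87, - 81, - 70, - 56, - 39 , sqrt( 19) /19,sqrt(2) /6, sqrt( 5)/5, pi,  sqrt(10 ), sqrt( 10), sqrt( 11),46*sqrt(2 )/19,37, 46,93,94,  95.51]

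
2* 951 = 1902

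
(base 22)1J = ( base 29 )1c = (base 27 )1E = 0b101001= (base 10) 41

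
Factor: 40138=2^1*7^1*47^1*61^1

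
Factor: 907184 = 2^4 * 31^2*59^1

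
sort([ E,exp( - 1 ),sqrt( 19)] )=[ exp(  -  1 ),  E, sqrt(19)] 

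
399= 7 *57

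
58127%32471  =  25656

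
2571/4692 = 857/1564 = 0.55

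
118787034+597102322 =715889356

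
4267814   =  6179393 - 1911579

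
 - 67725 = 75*( - 903 )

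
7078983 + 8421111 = 15500094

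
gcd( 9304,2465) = 1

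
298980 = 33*9060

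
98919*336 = 33236784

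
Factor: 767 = 13^1 *59^1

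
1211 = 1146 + 65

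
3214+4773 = 7987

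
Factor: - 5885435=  - 5^1*1177087^1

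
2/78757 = 2/78757=0.00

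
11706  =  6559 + 5147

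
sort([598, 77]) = [77,598] 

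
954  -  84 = 870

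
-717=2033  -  2750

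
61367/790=77 + 537/790  =  77.68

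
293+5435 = 5728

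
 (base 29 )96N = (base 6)55542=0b1111001010110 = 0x1e56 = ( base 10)7766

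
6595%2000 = 595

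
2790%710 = 660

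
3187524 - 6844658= - 3657134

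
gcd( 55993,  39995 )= 7999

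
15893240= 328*48455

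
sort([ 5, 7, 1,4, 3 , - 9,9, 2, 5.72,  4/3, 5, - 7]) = [ - 9  ,-7, 1, 4/3,2, 3, 4,5, 5,5.72, 7 , 9]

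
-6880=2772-9652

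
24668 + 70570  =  95238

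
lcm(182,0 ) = 0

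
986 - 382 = 604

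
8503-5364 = 3139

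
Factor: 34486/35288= 43/44 = 2^( -2)* 11^(-1) * 43^1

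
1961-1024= 937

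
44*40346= 1775224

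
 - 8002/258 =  - 32+127/129 = - 31.02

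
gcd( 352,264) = 88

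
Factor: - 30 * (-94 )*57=160740 = 2^2*3^2*5^1*19^1*47^1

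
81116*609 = 49399644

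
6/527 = 6/527 = 0.01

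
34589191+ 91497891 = 126087082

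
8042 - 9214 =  - 1172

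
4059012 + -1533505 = 2525507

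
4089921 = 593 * 6897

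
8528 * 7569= 64548432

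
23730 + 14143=37873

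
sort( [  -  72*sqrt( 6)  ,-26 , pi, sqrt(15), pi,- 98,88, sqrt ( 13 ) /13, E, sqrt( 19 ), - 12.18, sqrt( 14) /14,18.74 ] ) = [ - 72 *sqrt( 6), - 98, - 26, - 12.18,  sqrt (14 )/14, sqrt( 13) /13, E,  pi,pi, sqrt(15 ),sqrt( 19), 18.74, 88 ]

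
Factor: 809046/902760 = 2^( - 2)* 3^1*5^(-1 )*7^1 * 6421^1*7523^(-1 ) = 134841/150460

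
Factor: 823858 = 2^1*7^1*83^1* 709^1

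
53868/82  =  656 + 38/41 = 656.93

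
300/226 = 1 + 37/113 = 1.33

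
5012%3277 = 1735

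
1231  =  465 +766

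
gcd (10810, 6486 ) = 2162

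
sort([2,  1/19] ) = [1/19,2 ]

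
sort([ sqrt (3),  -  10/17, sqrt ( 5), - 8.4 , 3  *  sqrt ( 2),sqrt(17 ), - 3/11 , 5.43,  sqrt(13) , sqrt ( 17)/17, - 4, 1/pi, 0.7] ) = [ - 8.4, - 4,-10/17, - 3/11, sqrt(17 )/17, 1/pi,  0.7, sqrt (3), sqrt(5),sqrt ( 13),sqrt( 17) , 3*sqrt (2), 5.43]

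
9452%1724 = 832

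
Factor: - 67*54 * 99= -2^1*3^5*11^1*67^1 = - 358182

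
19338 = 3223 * 6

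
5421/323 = 5421/323 =16.78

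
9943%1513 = 865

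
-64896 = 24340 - 89236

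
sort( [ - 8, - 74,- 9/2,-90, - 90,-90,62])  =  [-90, - 90, - 90, - 74, - 8,- 9/2, 62]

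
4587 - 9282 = -4695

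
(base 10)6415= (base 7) 24463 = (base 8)14417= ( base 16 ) 190f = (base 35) 58a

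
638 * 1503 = 958914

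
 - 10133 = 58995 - 69128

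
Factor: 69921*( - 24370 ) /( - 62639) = 1703974770/62639 = 2^1*3^2*5^1*17^1 * 457^1 * 2437^1*62639^(-1)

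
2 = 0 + 2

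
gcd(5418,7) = 7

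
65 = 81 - 16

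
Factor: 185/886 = 2^( -1)*5^1 * 37^1*443^( - 1)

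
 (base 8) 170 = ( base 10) 120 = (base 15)80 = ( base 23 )55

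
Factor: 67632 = 2^4*3^1*1409^1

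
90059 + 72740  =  162799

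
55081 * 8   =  440648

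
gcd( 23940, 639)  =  9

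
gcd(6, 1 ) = 1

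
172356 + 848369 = 1020725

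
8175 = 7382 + 793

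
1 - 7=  - 6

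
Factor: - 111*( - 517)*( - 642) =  - 2^1*3^2*11^1*37^1*47^1*107^1=- 36842454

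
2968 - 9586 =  - 6618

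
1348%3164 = 1348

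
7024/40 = 175 + 3/5 = 175.60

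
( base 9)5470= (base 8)7700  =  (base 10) 4032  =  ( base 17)DG3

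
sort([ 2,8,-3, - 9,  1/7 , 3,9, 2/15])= [ - 9,-3,2/15, 1/7,2,3,8, 9 ] 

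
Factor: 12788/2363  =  2^2 * 17^(  -  1)*23^1 = 92/17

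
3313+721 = 4034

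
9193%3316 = 2561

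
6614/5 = 1322 + 4/5  =  1322.80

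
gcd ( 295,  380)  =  5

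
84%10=4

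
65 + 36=101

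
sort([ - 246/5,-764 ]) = [ - 764, -246/5]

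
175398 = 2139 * 82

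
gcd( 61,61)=61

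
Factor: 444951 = 3^2*13^1*3803^1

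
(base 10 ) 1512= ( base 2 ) 10111101000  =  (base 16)5e8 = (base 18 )4c0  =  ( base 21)390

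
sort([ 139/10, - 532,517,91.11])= [ - 532 , 139/10,91.11,517]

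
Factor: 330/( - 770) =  -3/7 = - 3^1*7^( - 1)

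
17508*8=140064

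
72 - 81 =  - 9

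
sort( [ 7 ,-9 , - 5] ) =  [ - 9, - 5,  7]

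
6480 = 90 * 72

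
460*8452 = 3887920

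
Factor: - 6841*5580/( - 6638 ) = 19086390/3319 = 2^1*3^2* 5^1 *31^1 * 3319^( - 1 )*6841^1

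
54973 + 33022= 87995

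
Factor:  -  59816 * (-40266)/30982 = 1204275528/15491=   2^3*3^2*7^( - 1)*2213^(  -  1) * 2237^1 *7477^1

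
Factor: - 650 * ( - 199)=129350= 2^1 *5^2*13^1*199^1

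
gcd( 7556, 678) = 2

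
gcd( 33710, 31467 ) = 1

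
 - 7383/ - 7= 7383/7 = 1054.71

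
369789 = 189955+179834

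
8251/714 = 11 + 397/714=11.56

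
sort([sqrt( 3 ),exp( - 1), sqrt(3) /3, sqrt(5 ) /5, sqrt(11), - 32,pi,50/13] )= [ - 32, exp(-1 ), sqrt( 5 ) /5,  sqrt( 3) /3, sqrt( 3),  pi, sqrt( 11),50/13 ]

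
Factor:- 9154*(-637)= 5831098  =  2^1*7^2*13^1 *23^1*199^1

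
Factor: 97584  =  2^4*3^1 * 19^1*107^1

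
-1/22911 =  - 1/22911= - 0.00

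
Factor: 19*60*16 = 18240 =2^6*3^1 * 5^1 *19^1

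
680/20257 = 680/20257 = 0.03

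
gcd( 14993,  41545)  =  1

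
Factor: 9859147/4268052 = 2^(-2 ) * 3^( - 5 )*31^1*41^1 * 4391^( - 1) * 7757^1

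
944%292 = 68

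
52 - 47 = 5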